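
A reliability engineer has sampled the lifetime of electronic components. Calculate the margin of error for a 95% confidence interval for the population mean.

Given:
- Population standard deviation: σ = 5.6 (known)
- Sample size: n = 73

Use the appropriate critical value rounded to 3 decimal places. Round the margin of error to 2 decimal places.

The population standard deviation σ is known, so use the z-interval margin of error formula.

For 95% confidence, z* = 1.96 (from standard normal table)

Margin of error formula for z-interval: E = z* × σ/√n

E = 1.96 × 5.6/√73
  = 1.96 × 0.655430
  = 1.2846

Rounded to 2 decimal places:

1.28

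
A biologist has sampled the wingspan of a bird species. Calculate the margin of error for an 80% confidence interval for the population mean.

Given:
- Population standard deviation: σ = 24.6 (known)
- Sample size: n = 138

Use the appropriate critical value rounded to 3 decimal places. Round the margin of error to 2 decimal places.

The population standard deviation σ is known, so use the z-interval margin of error formula.

For 80% confidence, z* = 1.282 (from standard normal table)

Margin of error formula for z-interval: E = z* × σ/√n

E = 1.282 × 24.6/√138
  = 1.282 × 2.094091
  = 2.6846

Rounded to 2 decimal places:

2.68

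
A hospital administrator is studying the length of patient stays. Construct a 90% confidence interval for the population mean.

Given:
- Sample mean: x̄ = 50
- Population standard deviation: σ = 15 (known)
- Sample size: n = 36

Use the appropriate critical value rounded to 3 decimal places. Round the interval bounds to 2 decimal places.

The population standard deviation σ is known, so use a z-interval (standard normal critical value).

For 90% confidence, z* = 1.645 (from standard normal table)

Standard error: SE = σ/√n = 15/√36 = 2.500000

Margin of error: E = z* × SE = 1.645 × 2.500000 = 4.1125

Z-interval: x̄ ± E = 50 ± 4.1125 = (45.8875, 54.1125)

Rounded to 2 decimal places:

(45.89, 54.11)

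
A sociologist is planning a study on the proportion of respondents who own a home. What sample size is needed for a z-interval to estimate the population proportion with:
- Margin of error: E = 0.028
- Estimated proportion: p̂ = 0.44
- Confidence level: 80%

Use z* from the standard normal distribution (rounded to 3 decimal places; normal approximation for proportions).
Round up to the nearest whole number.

Using z* for proportion z-interval (normal approximation).

For 80% confidence, z* = 1.282 (from standard normal table)

Sample size formula for proportion z-interval: n = z*²p̂(1-p̂)/E²

n = 1.282² × 0.44 × 0.56 / 0.028²
  = 1.643524 × 0.2464 / 0.000784
  = 516.5361

Round up to the nearest whole number: n = 517

517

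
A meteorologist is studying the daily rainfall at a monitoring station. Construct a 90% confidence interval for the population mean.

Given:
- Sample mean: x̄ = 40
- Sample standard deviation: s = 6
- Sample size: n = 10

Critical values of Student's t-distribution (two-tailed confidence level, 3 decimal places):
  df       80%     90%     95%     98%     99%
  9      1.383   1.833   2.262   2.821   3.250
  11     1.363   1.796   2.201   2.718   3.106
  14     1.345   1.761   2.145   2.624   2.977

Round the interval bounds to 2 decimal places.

The population standard deviation σ is unknown (only the sample standard deviation s is given), so use a t-interval with df = n - 1 = 10 - 1 = 9.

For 90% confidence with df = 9, t* = 1.833 (from t-table)

Standard error: SE = s/√n = 6/√10 = 1.897367

Margin of error: E = t* × SE = 1.833 × 1.897367 = 3.4779

T-interval: x̄ ± E = 40 ± 3.4779 = (36.5221, 43.4779)

Rounded to 2 decimal places:

(36.52, 43.48)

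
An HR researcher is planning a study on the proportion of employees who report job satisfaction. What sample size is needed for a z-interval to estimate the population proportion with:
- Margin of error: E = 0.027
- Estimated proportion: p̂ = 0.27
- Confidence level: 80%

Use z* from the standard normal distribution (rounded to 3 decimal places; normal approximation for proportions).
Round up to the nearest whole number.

Using z* for proportion z-interval (normal approximation).

For 80% confidence, z* = 1.282 (from standard normal table)

Sample size formula for proportion z-interval: n = z*²p̂(1-p̂)/E²

n = 1.282² × 0.27 × 0.73 / 0.027²
  = 1.643524 × 0.1971 / 0.000729
  = 444.3602

Round up to the nearest whole number: n = 445

445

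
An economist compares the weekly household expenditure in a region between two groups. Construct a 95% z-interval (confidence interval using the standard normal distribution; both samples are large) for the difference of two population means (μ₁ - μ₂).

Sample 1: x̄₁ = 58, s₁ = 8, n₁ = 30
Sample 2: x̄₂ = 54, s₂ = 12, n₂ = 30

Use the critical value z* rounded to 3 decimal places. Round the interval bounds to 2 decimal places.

Both samples are large (n₁ = 30 ≥ 30, n₂ = 30 ≥ 30), so a z-interval for the difference of means applies.

Point estimate: x̄₁ - x̄₂ = 58 - 54 = 4

Standard error: SE = √(s₁²/n₁ + s₂²/n₂)
= √(8²/30 + 12²/30)
= √(2.133333 + 4.800000)
= 2.633122

For 95% confidence, z* = 1.96 (from standard normal table)
Margin of error: E = z* × SE = 1.96 × 2.633122 = 5.1609

Z-interval: (x̄₁ - x̄₂) ± E = 4 ± 5.1609 = (-1.1609, 9.1609)

Rounded to 2 decimal places:

(-1.16, 9.16)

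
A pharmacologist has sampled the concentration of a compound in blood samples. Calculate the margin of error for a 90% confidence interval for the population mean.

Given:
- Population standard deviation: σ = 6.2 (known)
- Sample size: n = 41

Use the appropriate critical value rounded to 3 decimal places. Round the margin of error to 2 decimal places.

The population standard deviation σ is known, so use the z-interval margin of error formula.

For 90% confidence, z* = 1.645 (from standard normal table)

Margin of error formula for z-interval: E = z* × σ/√n

E = 1.645 × 6.2/√41
  = 1.645 × 0.968277
  = 1.5928

Rounded to 2 decimal places:

1.59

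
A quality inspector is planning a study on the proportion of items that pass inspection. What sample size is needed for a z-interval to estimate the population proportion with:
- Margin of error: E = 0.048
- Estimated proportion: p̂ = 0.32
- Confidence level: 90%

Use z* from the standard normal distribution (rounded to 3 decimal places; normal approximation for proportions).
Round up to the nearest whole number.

Using z* for proportion z-interval (normal approximation).

For 90% confidence, z* = 1.645 (from standard normal table)

Sample size formula for proportion z-interval: n = z*²p̂(1-p̂)/E²

n = 1.645² × 0.32 × 0.68 / 0.048²
  = 2.706025 × 0.2176 / 0.002304
  = 255.5690

Round up to the nearest whole number: n = 256

256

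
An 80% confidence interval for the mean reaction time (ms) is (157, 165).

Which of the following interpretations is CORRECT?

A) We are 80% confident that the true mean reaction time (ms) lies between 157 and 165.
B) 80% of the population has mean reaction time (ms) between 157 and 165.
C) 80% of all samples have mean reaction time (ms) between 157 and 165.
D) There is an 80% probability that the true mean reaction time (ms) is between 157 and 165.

A confidence interval represents our confidence in the procedure, not a probability statement about the parameter.

Key concept: If we repeated this sampling process many times and computed an 80% CI each time, about 80% of those intervals would contain the true population parameter.

For this specific interval (157, 165):
- Midpoint (point estimate): 161
- Margin of error: 4

The correct interpretation is the one stating confidence that the true parameter lies in the interval — option A.

A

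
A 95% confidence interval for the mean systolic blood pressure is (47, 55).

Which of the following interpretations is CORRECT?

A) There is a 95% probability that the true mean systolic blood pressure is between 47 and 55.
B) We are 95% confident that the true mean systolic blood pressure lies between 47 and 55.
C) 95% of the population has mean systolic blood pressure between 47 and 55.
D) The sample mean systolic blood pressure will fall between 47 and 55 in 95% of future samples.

A confidence interval represents our confidence in the procedure, not a probability statement about the parameter.

Key concept: If we repeated this sampling process many times and computed a 95% CI each time, about 95% of those intervals would contain the true population parameter.

For this specific interval (47, 55):
- Midpoint (point estimate): 51
- Margin of error: 4

The correct interpretation is the one stating confidence that the true parameter lies in the interval — option B.

B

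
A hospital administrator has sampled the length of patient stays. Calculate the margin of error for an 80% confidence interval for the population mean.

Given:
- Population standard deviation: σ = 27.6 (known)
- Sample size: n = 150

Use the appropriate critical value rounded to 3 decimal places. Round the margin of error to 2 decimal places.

The population standard deviation σ is known, so use the z-interval margin of error formula.

For 80% confidence, z* = 1.282 (from standard normal table)

Margin of error formula for z-interval: E = z* × σ/√n

E = 1.282 × 27.6/√150
  = 1.282 × 2.253531
  = 2.8890

Rounded to 2 decimal places:

2.89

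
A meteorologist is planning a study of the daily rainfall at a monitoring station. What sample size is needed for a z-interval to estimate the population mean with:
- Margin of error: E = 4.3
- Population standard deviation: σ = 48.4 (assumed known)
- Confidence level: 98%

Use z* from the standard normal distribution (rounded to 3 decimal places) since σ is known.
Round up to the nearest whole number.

Using z* since population σ is known (z-interval formula).

For 98% confidence, z* = 2.326 (from standard normal table)

Sample size formula for z-interval: n = (z*σ/E)²

n = (2.326 × 48.4 / 4.3)²
  = (26.181023)²
  = 685.4460

Round up to the nearest whole number: n = 686

686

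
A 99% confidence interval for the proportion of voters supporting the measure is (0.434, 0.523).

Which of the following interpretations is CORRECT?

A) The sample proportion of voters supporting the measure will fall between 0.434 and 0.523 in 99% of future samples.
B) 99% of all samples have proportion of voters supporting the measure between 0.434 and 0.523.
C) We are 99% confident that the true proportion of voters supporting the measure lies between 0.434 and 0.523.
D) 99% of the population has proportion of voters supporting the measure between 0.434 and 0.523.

A confidence interval represents our confidence in the procedure, not a probability statement about the parameter.

Key concept: If we repeated this sampling process many times and computed a 99% CI each time, about 99% of those intervals would contain the true population parameter.

For this specific interval (0.434, 0.523):
- Midpoint (point estimate): 0.4785
- Margin of error: 0.0445

The correct interpretation is the one stating confidence that the true parameter lies in the interval — option C.

C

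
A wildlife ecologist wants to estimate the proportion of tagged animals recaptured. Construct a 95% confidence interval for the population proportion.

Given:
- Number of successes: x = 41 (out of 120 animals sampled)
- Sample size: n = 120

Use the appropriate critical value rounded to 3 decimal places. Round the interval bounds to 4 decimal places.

Sample proportion: p̂ = 41/120 = 0.341667

Check conditions for normal approximation:
  np̂ = 41 ≥ 10 ✓
  n(1-p̂) = 79 ≥ 10 ✓

The sample is large enough, so use a z-interval (normal approximation) for the proportion.

For 95% confidence, z* = 1.96 (from standard normal table)

Standard error: SE = √(p̂(1-p̂)/n) = √(0.341667×0.658333/120) = 0.04329459

Margin of error: E = z* × SE = 1.96 × 0.04329459 = 0.084857

Z-interval: p̂ ± E = 0.341667 ± 0.084857 = (0.256809, 0.426524)

Rounded to 4 decimal places:

(0.2568, 0.4265)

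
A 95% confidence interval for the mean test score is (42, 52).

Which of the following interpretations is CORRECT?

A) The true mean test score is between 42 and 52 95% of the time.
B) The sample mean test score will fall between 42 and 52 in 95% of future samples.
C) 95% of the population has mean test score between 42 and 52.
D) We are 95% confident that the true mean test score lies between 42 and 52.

A confidence interval represents our confidence in the procedure, not a probability statement about the parameter.

Key concept: If we repeated this sampling process many times and computed a 95% CI each time, about 95% of those intervals would contain the true population parameter.

For this specific interval (42, 52):
- Midpoint (point estimate): 47
- Margin of error: 5

The correct interpretation is the one stating confidence that the true parameter lies in the interval — option D.

D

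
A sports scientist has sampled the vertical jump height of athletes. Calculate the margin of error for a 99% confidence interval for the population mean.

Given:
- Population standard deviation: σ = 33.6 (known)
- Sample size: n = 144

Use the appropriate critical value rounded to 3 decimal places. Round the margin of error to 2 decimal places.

The population standard deviation σ is known, so use the z-interval margin of error formula.

For 99% confidence, z* = 2.576 (from standard normal table)

Margin of error formula for z-interval: E = z* × σ/√n

E = 2.576 × 33.6/√144
  = 2.576 × 2.800000
  = 7.2128

Rounded to 2 decimal places:

7.21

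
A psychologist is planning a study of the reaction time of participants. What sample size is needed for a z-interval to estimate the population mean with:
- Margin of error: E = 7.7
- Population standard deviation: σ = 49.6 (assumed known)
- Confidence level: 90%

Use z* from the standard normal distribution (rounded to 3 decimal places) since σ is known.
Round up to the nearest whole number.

Using z* since population σ is known (z-interval formula).

For 90% confidence, z* = 1.645 (from standard normal table)

Sample size formula for z-interval: n = (z*σ/E)²

n = (1.645 × 49.6 / 7.7)²
  = (10.596364)²
  = 112.2829

Round up to the nearest whole number: n = 113

113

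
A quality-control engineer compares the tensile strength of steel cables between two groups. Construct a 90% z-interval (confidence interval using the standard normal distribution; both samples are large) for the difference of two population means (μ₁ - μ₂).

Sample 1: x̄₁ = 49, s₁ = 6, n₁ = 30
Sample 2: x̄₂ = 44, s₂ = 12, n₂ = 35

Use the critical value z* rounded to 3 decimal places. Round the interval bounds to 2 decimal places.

Both samples are large (n₁ = 30 ≥ 30, n₂ = 35 ≥ 30), so a z-interval for the difference of means applies.

Point estimate: x̄₁ - x̄₂ = 49 - 44 = 5

Standard error: SE = √(s₁²/n₁ + s₂²/n₂)
= √(6²/30 + 12²/35)
= √(1.200000 + 4.114286)
= 2.305273

For 90% confidence, z* = 1.645 (from standard normal table)
Margin of error: E = z* × SE = 1.645 × 2.305273 = 3.7922

Z-interval: (x̄₁ - x̄₂) ± E = 5 ± 3.7922 = (1.2078, 8.7922)

Rounded to 2 decimal places:

(1.21, 8.79)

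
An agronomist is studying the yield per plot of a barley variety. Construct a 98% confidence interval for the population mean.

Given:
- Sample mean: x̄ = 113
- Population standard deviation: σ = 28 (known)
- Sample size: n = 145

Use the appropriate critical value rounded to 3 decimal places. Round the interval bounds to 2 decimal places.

The population standard deviation σ is known, so use a z-interval (standard normal critical value).

For 98% confidence, z* = 2.326 (from standard normal table)

Standard error: SE = σ/√n = 28/√145 = 2.325273

Margin of error: E = z* × SE = 2.326 × 2.325273 = 5.4086

Z-interval: x̄ ± E = 113 ± 5.4086 = (107.5914, 118.4086)

Rounded to 2 decimal places:

(107.59, 118.41)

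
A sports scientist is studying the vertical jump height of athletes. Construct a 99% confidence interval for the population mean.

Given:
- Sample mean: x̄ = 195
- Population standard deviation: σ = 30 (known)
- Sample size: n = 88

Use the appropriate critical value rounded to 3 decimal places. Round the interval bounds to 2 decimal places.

The population standard deviation σ is known, so use a z-interval (standard normal critical value).

For 99% confidence, z* = 2.576 (from standard normal table)

Standard error: SE = σ/√n = 30/√88 = 3.198011

Margin of error: E = z* × SE = 2.576 × 3.198011 = 8.2381

Z-interval: x̄ ± E = 195 ± 8.2381 = (186.7619, 203.2381)

Rounded to 2 decimal places:

(186.76, 203.24)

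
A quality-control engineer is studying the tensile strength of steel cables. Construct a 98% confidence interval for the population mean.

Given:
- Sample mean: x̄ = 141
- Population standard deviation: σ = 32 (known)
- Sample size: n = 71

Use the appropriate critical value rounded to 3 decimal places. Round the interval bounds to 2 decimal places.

The population standard deviation σ is known, so use a z-interval (standard normal critical value).

For 98% confidence, z* = 2.326 (from standard normal table)

Standard error: SE = σ/√n = 32/√71 = 3.797701

Margin of error: E = z* × SE = 2.326 × 3.797701 = 8.8335

Z-interval: x̄ ± E = 141 ± 8.8335 = (132.1665, 149.8335)

Rounded to 2 decimal places:

(132.17, 149.83)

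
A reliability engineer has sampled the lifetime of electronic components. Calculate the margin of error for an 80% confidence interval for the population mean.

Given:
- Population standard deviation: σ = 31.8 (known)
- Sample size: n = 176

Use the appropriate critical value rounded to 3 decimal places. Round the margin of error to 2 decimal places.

The population standard deviation σ is known, so use the z-interval margin of error formula.

For 80% confidence, z* = 1.282 (from standard normal table)

Margin of error formula for z-interval: E = z* × σ/√n

E = 1.282 × 31.8/√176
  = 1.282 × 2.397015
  = 3.0730

Rounded to 2 decimal places:

3.07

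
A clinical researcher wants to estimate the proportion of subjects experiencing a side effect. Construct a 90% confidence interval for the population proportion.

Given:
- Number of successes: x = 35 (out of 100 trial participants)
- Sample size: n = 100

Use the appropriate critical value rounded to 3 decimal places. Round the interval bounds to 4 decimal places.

Sample proportion: p̂ = 35/100 = 0.350000

Check conditions for normal approximation:
  np̂ = 35 ≥ 10 ✓
  n(1-p̂) = 65 ≥ 10 ✓

The sample is large enough, so use a z-interval (normal approximation) for the proportion.

For 90% confidence, z* = 1.645 (from standard normal table)

Standard error: SE = √(p̂(1-p̂)/n) = √(0.350000×0.650000/100) = 0.04769696

Margin of error: E = z* × SE = 1.645 × 0.04769696 = 0.078461

Z-interval: p̂ ± E = 0.350000 ± 0.078461 = (0.271539, 0.428461)

Rounded to 4 decimal places:

(0.2715, 0.4285)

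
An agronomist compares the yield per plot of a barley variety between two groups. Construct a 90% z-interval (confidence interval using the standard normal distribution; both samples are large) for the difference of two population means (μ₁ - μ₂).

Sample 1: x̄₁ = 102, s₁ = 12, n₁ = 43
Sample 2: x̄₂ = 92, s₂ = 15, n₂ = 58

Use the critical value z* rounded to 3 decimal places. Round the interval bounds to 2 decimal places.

Both samples are large (n₁ = 43 ≥ 30, n₂ = 58 ≥ 30), so a z-interval for the difference of means applies.

Point estimate: x̄₁ - x̄₂ = 102 - 92 = 10

Standard error: SE = √(s₁²/n₁ + s₂²/n₂)
= √(12²/43 + 15²/58)
= √(3.348837 + 3.879310)
= 2.688521

For 90% confidence, z* = 1.645 (from standard normal table)
Margin of error: E = z* × SE = 1.645 × 2.688521 = 4.4226

Z-interval: (x̄₁ - x̄₂) ± E = 10 ± 4.4226 = (5.5774, 14.4226)

Rounded to 2 decimal places:

(5.58, 14.42)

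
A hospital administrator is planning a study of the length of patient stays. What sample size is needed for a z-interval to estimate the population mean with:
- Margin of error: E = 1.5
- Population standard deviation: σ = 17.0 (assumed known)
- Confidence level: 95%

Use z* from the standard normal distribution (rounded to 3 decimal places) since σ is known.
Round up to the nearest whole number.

Using z* since population σ is known (z-interval formula).

For 95% confidence, z* = 1.96 (from standard normal table)

Sample size formula for z-interval: n = (z*σ/E)²

n = (1.96 × 17.0 / 1.5)²
  = (22.213333)²
  = 493.4322

Round up to the nearest whole number: n = 494

494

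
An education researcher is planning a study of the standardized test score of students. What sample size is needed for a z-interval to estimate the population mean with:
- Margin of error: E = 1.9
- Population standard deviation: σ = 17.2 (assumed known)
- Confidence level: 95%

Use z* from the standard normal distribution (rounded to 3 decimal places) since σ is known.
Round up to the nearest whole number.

Using z* since population σ is known (z-interval formula).

For 95% confidence, z* = 1.96 (from standard normal table)

Sample size formula for z-interval: n = (z*σ/E)²

n = (1.96 × 17.2 / 1.9)²
  = (17.743158)²
  = 314.8197

Round up to the nearest whole number: n = 315

315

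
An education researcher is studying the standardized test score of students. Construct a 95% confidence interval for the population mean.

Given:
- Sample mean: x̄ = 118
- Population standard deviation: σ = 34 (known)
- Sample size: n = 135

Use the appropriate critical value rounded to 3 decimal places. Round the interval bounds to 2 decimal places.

The population standard deviation σ is known, so use a z-interval (standard normal critical value).

For 95% confidence, z* = 1.96 (from standard normal table)

Standard error: SE = σ/√n = 34/√135 = 2.926254

Margin of error: E = z* × SE = 1.96 × 2.926254 = 5.7355

Z-interval: x̄ ± E = 118 ± 5.7355 = (112.2645, 123.7355)

Rounded to 2 decimal places:

(112.26, 123.74)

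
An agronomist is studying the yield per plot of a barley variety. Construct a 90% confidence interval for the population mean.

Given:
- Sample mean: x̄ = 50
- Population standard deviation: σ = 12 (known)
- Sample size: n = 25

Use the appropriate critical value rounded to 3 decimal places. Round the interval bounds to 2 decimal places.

The population standard deviation σ is known, so use a z-interval (standard normal critical value).

For 90% confidence, z* = 1.645 (from standard normal table)

Standard error: SE = σ/√n = 12/√25 = 2.400000

Margin of error: E = z* × SE = 1.645 × 2.400000 = 3.9480

Z-interval: x̄ ± E = 50 ± 3.9480 = (46.0520, 53.9480)

Rounded to 2 decimal places:

(46.05, 53.95)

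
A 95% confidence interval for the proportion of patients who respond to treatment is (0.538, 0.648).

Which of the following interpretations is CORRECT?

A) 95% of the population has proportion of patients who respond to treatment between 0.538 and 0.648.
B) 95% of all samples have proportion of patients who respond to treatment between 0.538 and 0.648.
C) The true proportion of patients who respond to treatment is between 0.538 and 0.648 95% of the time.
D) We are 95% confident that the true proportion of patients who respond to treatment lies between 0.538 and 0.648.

A confidence interval represents our confidence in the procedure, not a probability statement about the parameter.

Key concept: If we repeated this sampling process many times and computed a 95% CI each time, about 95% of those intervals would contain the true population parameter.

For this specific interval (0.538, 0.648):
- Midpoint (point estimate): 0.593
- Margin of error: 0.055

The correct interpretation is the one stating confidence that the true parameter lies in the interval — option D.

D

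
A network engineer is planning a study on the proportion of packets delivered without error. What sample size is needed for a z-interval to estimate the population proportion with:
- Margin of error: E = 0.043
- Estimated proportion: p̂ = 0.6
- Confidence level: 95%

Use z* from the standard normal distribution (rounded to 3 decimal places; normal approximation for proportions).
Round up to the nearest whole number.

Using z* for proportion z-interval (normal approximation).

For 95% confidence, z* = 1.96 (from standard normal table)

Sample size formula for proportion z-interval: n = z*²p̂(1-p̂)/E²

n = 1.96² × 0.6 × 0.4 / 0.043²
  = 3.8416 × 0.24 / 0.001849
  = 498.6393

Round up to the nearest whole number: n = 499

499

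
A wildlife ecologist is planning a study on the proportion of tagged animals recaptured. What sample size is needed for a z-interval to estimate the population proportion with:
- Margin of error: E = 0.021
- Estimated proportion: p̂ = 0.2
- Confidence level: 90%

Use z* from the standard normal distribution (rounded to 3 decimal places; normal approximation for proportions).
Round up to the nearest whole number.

Using z* for proportion z-interval (normal approximation).

For 90% confidence, z* = 1.645 (from standard normal table)

Sample size formula for proportion z-interval: n = z*²p̂(1-p̂)/E²

n = 1.645² × 0.2 × 0.8 / 0.021²
  = 2.706025 × 0.16 / 0.000441
  = 981.7778

Round up to the nearest whole number: n = 982

982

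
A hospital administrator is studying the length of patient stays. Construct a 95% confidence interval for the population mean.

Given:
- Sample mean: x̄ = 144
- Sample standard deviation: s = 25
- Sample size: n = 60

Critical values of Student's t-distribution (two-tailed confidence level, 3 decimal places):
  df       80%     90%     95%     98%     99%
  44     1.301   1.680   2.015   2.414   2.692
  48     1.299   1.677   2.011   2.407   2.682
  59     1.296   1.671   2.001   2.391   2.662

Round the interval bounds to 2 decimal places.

The population standard deviation σ is unknown (only the sample standard deviation s is given), so use a t-interval with df = n - 1 = 60 - 1 = 59.

For 95% confidence with df = 59, t* = 2.001 (from t-table)

Standard error: SE = s/√n = 25/√60 = 3.227486

Margin of error: E = t* × SE = 2.001 × 3.227486 = 6.4582

T-interval: x̄ ± E = 144 ± 6.4582 = (137.5418, 150.4582)

Rounded to 2 decimal places:

(137.54, 150.46)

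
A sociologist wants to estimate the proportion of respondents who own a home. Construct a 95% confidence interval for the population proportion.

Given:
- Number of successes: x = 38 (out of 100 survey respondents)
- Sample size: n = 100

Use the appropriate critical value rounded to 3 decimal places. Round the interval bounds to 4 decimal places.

Sample proportion: p̂ = 38/100 = 0.380000

Check conditions for normal approximation:
  np̂ = 38 ≥ 10 ✓
  n(1-p̂) = 62 ≥ 10 ✓

The sample is large enough, so use a z-interval (normal approximation) for the proportion.

For 95% confidence, z* = 1.96 (from standard normal table)

Standard error: SE = √(p̂(1-p̂)/n) = √(0.380000×0.620000/100) = 0.04853864

Margin of error: E = z* × SE = 1.96 × 0.04853864 = 0.095136

Z-interval: p̂ ± E = 0.380000 ± 0.095136 = (0.284864, 0.475136)

Rounded to 4 decimal places:

(0.2849, 0.4751)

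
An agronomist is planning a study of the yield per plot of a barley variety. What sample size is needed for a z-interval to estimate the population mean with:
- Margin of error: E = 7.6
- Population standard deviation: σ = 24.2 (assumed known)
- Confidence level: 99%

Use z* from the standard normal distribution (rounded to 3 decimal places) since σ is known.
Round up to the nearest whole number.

Using z* since population σ is known (z-interval formula).

For 99% confidence, z* = 2.576 (from standard normal table)

Sample size formula for z-interval: n = (z*σ/E)²

n = (2.576 × 24.2 / 7.6)²
  = (8.202526)²
  = 67.2814

Round up to the nearest whole number: n = 68

68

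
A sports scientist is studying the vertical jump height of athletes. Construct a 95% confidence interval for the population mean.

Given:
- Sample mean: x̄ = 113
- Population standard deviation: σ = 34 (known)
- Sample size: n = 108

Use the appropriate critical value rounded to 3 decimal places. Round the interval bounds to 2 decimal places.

The population standard deviation σ is known, so use a z-interval (standard normal critical value).

For 95% confidence, z* = 1.96 (from standard normal table)

Standard error: SE = σ/√n = 34/√108 = 3.271652

Margin of error: E = z* × SE = 1.96 × 3.271652 = 6.4124

Z-interval: x̄ ± E = 113 ± 6.4124 = (106.5876, 119.4124)

Rounded to 2 decimal places:

(106.59, 119.41)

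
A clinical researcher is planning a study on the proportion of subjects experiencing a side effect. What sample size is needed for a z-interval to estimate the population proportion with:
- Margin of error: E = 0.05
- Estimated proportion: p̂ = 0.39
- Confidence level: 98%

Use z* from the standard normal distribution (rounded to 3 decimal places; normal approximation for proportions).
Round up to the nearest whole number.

Using z* for proportion z-interval (normal approximation).

For 98% confidence, z* = 2.326 (from standard normal table)

Sample size formula for proportion z-interval: n = z*²p̂(1-p̂)/E²

n = 2.326² × 0.39 × 0.61 / 0.05²
  = 5.410276 × 0.2379 / 0.0025
  = 514.8419

Round up to the nearest whole number: n = 515

515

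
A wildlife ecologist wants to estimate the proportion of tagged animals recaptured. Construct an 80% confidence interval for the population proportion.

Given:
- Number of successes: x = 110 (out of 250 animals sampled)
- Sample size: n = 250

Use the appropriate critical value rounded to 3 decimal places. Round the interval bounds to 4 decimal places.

Sample proportion: p̂ = 110/250 = 0.440000

Check conditions for normal approximation:
  np̂ = 110 ≥ 10 ✓
  n(1-p̂) = 140 ≥ 10 ✓

The sample is large enough, so use a z-interval (normal approximation) for the proportion.

For 80% confidence, z* = 1.282 (from standard normal table)

Standard error: SE = √(p̂(1-p̂)/n) = √(0.440000×0.560000/250) = 0.03139427

Margin of error: E = z* × SE = 1.282 × 0.03139427 = 0.040247

Z-interval: p̂ ± E = 0.440000 ± 0.040247 = (0.399753, 0.480247)

Rounded to 4 decimal places:

(0.3998, 0.4802)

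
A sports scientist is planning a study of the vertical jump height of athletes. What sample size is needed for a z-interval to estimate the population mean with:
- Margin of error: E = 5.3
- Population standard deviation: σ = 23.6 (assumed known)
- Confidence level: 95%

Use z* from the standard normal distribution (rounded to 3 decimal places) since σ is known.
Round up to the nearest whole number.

Using z* since population σ is known (z-interval formula).

For 95% confidence, z* = 1.96 (from standard normal table)

Sample size formula for z-interval: n = (z*σ/E)²

n = (1.96 × 23.6 / 5.3)²
  = (8.727547)²
  = 76.1701

Round up to the nearest whole number: n = 77

77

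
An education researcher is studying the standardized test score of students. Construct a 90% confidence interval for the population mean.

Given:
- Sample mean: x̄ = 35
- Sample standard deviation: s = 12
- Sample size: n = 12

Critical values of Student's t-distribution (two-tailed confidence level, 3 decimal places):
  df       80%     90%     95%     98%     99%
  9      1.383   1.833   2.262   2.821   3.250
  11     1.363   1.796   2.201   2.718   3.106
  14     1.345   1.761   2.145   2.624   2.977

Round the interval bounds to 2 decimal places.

The population standard deviation σ is unknown (only the sample standard deviation s is given), so use a t-interval with df = n - 1 = 12 - 1 = 11.

For 90% confidence with df = 11, t* = 1.796 (from t-table)

Standard error: SE = s/√n = 12/√12 = 3.464102

Margin of error: E = t* × SE = 1.796 × 3.464102 = 6.2215

T-interval: x̄ ± E = 35 ± 6.2215 = (28.7785, 41.2215)

Rounded to 2 decimal places:

(28.78, 41.22)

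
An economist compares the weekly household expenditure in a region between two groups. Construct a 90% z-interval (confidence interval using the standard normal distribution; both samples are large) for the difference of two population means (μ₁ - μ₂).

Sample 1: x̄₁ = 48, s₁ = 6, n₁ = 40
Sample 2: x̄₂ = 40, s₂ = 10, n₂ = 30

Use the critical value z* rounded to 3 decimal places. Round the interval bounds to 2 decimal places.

Both samples are large (n₁ = 40 ≥ 30, n₂ = 30 ≥ 30), so a z-interval for the difference of means applies.

Point estimate: x̄₁ - x̄₂ = 48 - 40 = 8

Standard error: SE = √(s₁²/n₁ + s₂²/n₂)
= √(6²/40 + 10²/30)
= √(0.900000 + 3.333333)
= 2.057507

For 90% confidence, z* = 1.645 (from standard normal table)
Margin of error: E = z* × SE = 1.645 × 2.057507 = 3.3846

Z-interval: (x̄₁ - x̄₂) ± E = 8 ± 3.3846 = (4.6154, 11.3846)

Rounded to 2 decimal places:

(4.62, 11.38)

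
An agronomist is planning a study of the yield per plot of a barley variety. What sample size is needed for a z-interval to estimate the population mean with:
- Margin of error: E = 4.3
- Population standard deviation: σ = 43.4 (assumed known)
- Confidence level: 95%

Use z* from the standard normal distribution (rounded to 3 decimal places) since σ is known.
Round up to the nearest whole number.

Using z* since population σ is known (z-interval formula).

For 95% confidence, z* = 1.96 (from standard normal table)

Sample size formula for z-interval: n = (z*σ/E)²

n = (1.96 × 43.4 / 4.3)²
  = (19.782326)²
  = 391.3404

Round up to the nearest whole number: n = 392

392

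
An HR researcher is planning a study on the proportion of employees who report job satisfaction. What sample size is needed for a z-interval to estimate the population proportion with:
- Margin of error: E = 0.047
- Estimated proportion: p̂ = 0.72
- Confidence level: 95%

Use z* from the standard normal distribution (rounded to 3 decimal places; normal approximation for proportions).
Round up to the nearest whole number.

Using z* for proportion z-interval (normal approximation).

For 95% confidence, z* = 1.96 (from standard normal table)

Sample size formula for proportion z-interval: n = z*²p̂(1-p̂)/E²

n = 1.96² × 0.72 × 0.28 / 0.047²
  = 3.8416 × 0.2016 / 0.002209
  = 350.5960

Round up to the nearest whole number: n = 351

351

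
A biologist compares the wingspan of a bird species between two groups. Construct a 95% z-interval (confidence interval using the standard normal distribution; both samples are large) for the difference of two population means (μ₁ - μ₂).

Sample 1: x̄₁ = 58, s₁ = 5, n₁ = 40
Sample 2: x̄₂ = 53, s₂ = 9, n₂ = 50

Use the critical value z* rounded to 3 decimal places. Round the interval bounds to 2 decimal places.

Both samples are large (n₁ = 40 ≥ 30, n₂ = 50 ≥ 30), so a z-interval for the difference of means applies.

Point estimate: x̄₁ - x̄₂ = 58 - 53 = 5

Standard error: SE = √(s₁²/n₁ + s₂²/n₂)
= √(5²/40 + 9²/50)
= √(0.625000 + 1.620000)
= 1.498332

For 95% confidence, z* = 1.96 (from standard normal table)
Margin of error: E = z* × SE = 1.96 × 1.498332 = 2.9367

Z-interval: (x̄₁ - x̄₂) ± E = 5 ± 2.9367 = (2.0633, 7.9367)

Rounded to 2 decimal places:

(2.06, 7.94)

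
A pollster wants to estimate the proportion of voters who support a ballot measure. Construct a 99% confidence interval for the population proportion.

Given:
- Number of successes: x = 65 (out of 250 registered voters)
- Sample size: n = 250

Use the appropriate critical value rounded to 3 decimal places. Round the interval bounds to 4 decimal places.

Sample proportion: p̂ = 65/250 = 0.260000

Check conditions for normal approximation:
  np̂ = 65 ≥ 10 ✓
  n(1-p̂) = 185 ≥ 10 ✓

The sample is large enough, so use a z-interval (normal approximation) for the proportion.

For 99% confidence, z* = 2.576 (from standard normal table)

Standard error: SE = √(p̂(1-p̂)/n) = √(0.260000×0.740000/250) = 0.02774167

Margin of error: E = z* × SE = 2.576 × 0.02774167 = 0.071463

Z-interval: p̂ ± E = 0.260000 ± 0.071463 = (0.188537, 0.331463)

Rounded to 4 decimal places:

(0.1885, 0.3315)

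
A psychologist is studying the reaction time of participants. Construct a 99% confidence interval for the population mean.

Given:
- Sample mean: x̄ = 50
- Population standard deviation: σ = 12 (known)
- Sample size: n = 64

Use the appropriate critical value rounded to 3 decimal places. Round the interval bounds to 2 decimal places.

The population standard deviation σ is known, so use a z-interval (standard normal critical value).

For 99% confidence, z* = 2.576 (from standard normal table)

Standard error: SE = σ/√n = 12/√64 = 1.500000

Margin of error: E = z* × SE = 2.576 × 1.500000 = 3.8640

Z-interval: x̄ ± E = 50 ± 3.8640 = (46.1360, 53.8640)

Rounded to 2 decimal places:

(46.14, 53.86)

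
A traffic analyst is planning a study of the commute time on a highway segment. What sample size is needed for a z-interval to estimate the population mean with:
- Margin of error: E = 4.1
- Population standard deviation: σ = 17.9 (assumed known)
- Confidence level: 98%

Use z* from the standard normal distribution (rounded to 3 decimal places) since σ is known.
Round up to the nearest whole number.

Using z* since population σ is known (z-interval formula).

For 98% confidence, z* = 2.326 (from standard normal table)

Sample size formula for z-interval: n = (z*σ/E)²

n = (2.326 × 17.9 / 4.1)²
  = (10.154976)²
  = 103.1235

Round up to the nearest whole number: n = 104

104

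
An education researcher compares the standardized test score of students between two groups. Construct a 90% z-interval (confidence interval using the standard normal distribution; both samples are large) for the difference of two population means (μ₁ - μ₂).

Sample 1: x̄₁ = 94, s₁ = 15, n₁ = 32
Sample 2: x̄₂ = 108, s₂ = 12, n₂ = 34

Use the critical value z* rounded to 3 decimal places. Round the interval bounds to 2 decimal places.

Both samples are large (n₁ = 32 ≥ 30, n₂ = 34 ≥ 30), so a z-interval for the difference of means applies.

Point estimate: x̄₁ - x̄₂ = 94 - 108 = -14

Standard error: SE = √(s₁²/n₁ + s₂²/n₂)
= √(15²/32 + 12²/34)
= √(7.031250 + 4.235294)
= 3.356567

For 90% confidence, z* = 1.645 (from standard normal table)
Margin of error: E = z* × SE = 1.645 × 3.356567 = 5.5216

Z-interval: (x̄₁ - x̄₂) ± E = -14 ± 5.5216 = (-19.5216, -8.4784)

Rounded to 2 decimal places:

(-19.52, -8.48)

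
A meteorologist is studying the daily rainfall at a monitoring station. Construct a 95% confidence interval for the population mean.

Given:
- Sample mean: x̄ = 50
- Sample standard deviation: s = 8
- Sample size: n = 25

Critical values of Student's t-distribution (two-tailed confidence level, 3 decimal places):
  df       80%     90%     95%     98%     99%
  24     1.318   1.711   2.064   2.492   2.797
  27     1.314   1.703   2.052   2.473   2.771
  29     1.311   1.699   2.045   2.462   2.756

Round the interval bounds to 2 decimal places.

The population standard deviation σ is unknown (only the sample standard deviation s is given), so use a t-interval with df = n - 1 = 25 - 1 = 24.

For 95% confidence with df = 24, t* = 2.064 (from t-table)

Standard error: SE = s/√n = 8/√25 = 1.600000

Margin of error: E = t* × SE = 2.064 × 1.600000 = 3.3024

T-interval: x̄ ± E = 50 ± 3.3024 = (46.6976, 53.3024)

Rounded to 2 decimal places:

(46.70, 53.30)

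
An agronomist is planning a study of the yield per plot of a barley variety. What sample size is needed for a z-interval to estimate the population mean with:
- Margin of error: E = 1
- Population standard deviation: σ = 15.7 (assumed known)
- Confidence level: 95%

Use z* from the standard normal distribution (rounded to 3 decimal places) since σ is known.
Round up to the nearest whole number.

Using z* since population σ is known (z-interval formula).

For 95% confidence, z* = 1.96 (from standard normal table)

Sample size formula for z-interval: n = (z*σ/E)²

n = (1.96 × 15.7 / 1)²
  = (30.772000)²
  = 946.9160

Round up to the nearest whole number: n = 947

947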